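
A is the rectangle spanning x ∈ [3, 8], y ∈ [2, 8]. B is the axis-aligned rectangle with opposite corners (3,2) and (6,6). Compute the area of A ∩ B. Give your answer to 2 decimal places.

12.00

|A∩B|: x∈[3,6], y∈[2,6] → 3·4 = 12.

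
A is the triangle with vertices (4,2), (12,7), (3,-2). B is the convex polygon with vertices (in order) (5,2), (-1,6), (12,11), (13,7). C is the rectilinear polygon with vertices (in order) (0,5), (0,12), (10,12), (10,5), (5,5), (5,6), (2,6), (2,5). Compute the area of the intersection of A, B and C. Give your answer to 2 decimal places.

The intersection is the polygon with vertices (9.8,5), (8.8,5), (10,5.75), (10,5.125).
By the shoelace formula its area is 0.44.

0.44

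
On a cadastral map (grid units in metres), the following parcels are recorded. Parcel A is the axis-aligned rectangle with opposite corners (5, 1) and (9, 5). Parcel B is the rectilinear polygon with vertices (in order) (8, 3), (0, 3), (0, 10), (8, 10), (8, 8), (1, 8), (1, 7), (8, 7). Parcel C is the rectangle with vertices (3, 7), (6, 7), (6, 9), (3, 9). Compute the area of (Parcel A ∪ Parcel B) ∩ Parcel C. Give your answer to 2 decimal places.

3.00

|Parcel A ∪ Parcel B| = 59.
|(Parcel A ∪ Parcel B) ∩ Parcel C| = 3.00.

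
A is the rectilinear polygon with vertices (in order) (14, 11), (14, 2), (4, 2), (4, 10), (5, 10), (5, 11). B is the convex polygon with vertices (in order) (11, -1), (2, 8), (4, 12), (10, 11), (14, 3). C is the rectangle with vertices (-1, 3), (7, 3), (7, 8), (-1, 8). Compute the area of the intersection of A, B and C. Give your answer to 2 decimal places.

The intersection is the polygon with vertices (4,6), (4,8), (7,8), (7,3).
By the shoelace formula its area is 10.50.

10.50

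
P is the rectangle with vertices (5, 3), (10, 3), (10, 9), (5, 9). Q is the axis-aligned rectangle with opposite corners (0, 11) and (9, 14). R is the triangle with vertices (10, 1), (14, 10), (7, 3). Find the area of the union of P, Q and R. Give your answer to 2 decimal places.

By inclusion–exclusion:
Individual areas: |P| = 30, |Q| = 27, |R| = 17.5.
|P∩Q| = 0 (no overlap).
|P∩R| = 4.5.
|Q∩R| = 0.
|P∩Q∩R| = 0.
|P ∪ Q ∪ R| = 74.5 − 4.5 + 0 = 70.00.

70.00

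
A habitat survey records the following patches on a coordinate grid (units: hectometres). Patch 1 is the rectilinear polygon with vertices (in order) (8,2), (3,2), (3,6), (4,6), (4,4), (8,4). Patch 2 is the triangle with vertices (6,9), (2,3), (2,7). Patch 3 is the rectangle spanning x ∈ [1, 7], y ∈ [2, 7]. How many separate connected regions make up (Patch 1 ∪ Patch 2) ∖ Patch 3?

(Patch 1 ∪ Patch 2) ∖ Patch 3 splits into 2 disjoint pieces (area 2.6667, area 2).

2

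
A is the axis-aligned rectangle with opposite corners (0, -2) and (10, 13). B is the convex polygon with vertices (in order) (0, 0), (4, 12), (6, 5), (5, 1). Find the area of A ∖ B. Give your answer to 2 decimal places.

|A| = 150, |A∩B| = 35.5.
|A ∖ B| = |A| − |A∩B| = 150 − 35.5 = 114.50.

114.50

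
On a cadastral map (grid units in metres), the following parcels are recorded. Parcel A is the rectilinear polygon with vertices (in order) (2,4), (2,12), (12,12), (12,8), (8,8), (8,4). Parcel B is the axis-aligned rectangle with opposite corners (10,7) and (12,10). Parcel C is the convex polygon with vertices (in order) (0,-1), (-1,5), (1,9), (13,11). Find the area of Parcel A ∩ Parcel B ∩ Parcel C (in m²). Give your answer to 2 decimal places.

The intersection is the polygon with vertices (10,10), (11.917,10), (10,8.231).
By the shoelace formula its area is 1.70.

1.70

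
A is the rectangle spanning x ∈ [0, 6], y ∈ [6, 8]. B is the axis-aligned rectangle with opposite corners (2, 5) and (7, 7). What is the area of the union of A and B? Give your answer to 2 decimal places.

By inclusion–exclusion:
Individual areas: |A| = 12, |B| = 10.
|A∩B|: x∈[2,6], y∈[6,7] → 4·1 = 4.
|A ∪ B| = 22 − 4 = 18.00.

18.00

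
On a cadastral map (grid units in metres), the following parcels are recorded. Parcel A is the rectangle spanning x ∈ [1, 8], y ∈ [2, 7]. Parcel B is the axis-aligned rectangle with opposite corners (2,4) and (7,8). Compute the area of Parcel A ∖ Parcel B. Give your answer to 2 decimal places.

20.00

|Parcel A∩Parcel B|: x∈[2,7], y∈[4,7] → 5·3 = 15.
|Parcel A| = 35.
|Parcel A ∖ Parcel B| = |Parcel A| − |Parcel A∩Parcel B| = 35 − 15 = 20.00.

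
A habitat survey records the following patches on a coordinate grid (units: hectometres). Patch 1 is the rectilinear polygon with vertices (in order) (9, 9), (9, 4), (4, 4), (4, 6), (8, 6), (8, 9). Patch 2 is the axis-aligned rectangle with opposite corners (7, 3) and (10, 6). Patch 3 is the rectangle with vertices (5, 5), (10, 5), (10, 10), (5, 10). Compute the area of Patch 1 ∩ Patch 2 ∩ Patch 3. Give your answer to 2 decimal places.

2.00

The intersection is the polygon with vertices (7,6), (8,6), (9,6), (9,5), (7,5).
By the shoelace formula its area is 2.00.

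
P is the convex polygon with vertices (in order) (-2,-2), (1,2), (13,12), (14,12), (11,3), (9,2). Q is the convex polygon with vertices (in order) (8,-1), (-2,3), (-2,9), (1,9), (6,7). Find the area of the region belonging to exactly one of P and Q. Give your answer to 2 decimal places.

|P| = 68.5, |Q| = 63, |P∩Q| = 19.8019.
|P △ Q| = |P| + |Q| − 2·|P∩Q| = 68.5 + 63 − 39.6038 = 91.90.

91.90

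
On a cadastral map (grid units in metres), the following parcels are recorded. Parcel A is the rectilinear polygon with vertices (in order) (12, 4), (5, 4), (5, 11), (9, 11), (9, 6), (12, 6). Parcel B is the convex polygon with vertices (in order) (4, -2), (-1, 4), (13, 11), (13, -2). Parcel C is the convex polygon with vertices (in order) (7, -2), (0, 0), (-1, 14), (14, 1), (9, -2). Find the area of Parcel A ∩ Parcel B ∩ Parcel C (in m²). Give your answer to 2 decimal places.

12.11

The intersection is the polygon with vertices (5,7), (6.317,7.659), (10.539,4), (5,4).
By the shoelace formula its area is 12.11.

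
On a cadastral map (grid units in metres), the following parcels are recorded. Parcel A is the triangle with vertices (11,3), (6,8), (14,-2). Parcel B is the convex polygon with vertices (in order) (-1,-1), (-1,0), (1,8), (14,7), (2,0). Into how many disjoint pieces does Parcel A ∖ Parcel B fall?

2

Parcel A ∖ Parcel B splits into 2 disjoint pieces (area 3.6172, area 0.0171).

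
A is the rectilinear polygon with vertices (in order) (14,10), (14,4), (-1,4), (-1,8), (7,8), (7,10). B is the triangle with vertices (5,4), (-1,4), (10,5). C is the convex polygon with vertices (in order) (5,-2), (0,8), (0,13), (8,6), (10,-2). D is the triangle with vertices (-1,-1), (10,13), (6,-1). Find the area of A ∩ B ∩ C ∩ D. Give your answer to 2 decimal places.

1.93

The intersection is the polygon with vertices (5,4), (2.929,4), (3.231,4.385), (7.653,4.787), (7.576,4.515).
By the shoelace formula its area is 1.93.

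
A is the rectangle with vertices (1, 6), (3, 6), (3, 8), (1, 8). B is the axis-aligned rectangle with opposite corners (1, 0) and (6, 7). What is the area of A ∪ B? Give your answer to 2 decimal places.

By inclusion–exclusion:
Individual areas: |A| = 4, |B| = 35.
|A∩B|: x∈[1,3], y∈[6,7] → 2·1 = 2.
|A ∪ B| = 39 − 2 = 37.00.

37.00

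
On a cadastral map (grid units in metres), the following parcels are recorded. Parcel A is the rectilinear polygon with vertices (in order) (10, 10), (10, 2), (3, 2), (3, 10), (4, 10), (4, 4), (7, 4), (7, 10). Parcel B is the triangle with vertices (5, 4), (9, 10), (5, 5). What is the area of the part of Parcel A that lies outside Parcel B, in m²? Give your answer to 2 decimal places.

|Parcel A| = 38, |Parcel A∩Parcel B| = 0.5.
|Parcel A ∖ Parcel B| = |Parcel A| − |Parcel A∩Parcel B| = 38 − 0.5 = 37.50.

37.50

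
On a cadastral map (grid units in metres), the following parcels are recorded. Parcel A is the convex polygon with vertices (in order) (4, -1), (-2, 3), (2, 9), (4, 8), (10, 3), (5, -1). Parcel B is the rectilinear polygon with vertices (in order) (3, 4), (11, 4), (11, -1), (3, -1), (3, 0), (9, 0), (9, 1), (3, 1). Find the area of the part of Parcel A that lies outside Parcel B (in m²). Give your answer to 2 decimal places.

43.81

|Parcel A| = 64, |Parcel A∩Parcel B| = 20.1917.
|Parcel A ∖ Parcel B| = |Parcel A| − |Parcel A∩Parcel B| = 64 − 20.1917 = 43.81.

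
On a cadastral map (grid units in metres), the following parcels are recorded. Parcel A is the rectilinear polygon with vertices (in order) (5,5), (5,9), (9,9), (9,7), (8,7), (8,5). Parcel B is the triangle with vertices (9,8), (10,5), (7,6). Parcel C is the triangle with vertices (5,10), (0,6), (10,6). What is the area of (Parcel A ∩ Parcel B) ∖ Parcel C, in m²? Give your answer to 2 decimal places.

0.54

|Parcel A ∩ Parcel B| = 1.1667.
|(Parcel A ∩ Parcel B) ∩ Parcel C| = 0.625.
|(Parcel A ∩ Parcel B) ∖ Parcel C| = 1.1667 − 0.625 = 0.54.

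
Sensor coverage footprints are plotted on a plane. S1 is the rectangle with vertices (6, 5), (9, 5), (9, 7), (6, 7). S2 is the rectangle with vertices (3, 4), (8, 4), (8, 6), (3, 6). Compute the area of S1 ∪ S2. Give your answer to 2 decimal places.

By inclusion–exclusion:
Individual areas: |S1| = 6, |S2| = 10.
|S1∩S2|: x∈[6,8], y∈[5,6] → 2·1 = 2.
|S1 ∪ S2| = 16 − 2 = 14.00.

14.00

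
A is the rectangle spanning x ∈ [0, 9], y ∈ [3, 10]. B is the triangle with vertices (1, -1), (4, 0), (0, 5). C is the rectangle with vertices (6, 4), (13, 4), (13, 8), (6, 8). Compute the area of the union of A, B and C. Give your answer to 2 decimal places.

By inclusion–exclusion:
Individual areas: |A| = 63, |B| = 9.5, |C| = 28.
|A∩B| = 1.2667.
|A∩C|: x∈[6,9], y∈[4,8] → 3·4 = 12.
|B∩C| = 0.
|A∩B∩C| = 0.
|A ∪ B ∪ C| = 100.5 − 13.2667 + 0 = 87.23.

87.23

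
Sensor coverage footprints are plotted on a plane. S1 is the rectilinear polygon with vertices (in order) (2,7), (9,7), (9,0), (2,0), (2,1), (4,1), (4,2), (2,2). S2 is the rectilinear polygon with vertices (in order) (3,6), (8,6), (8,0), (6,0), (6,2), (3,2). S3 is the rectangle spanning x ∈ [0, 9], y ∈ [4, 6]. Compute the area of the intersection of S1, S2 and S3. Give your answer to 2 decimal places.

10.00

The intersection is the polygon with vertices (3,6), (8,6), (8,4), (3,4).
By the shoelace formula its area is 10.00.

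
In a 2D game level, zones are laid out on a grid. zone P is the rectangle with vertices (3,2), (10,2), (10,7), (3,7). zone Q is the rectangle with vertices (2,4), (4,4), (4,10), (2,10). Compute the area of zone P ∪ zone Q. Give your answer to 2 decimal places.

44.00

By inclusion–exclusion:
Individual areas: |zone P| = 35, |zone Q| = 12.
|zone P∩zone Q|: x∈[3,4], y∈[4,7] → 1·3 = 3.
|zone P ∪ zone Q| = 47 − 3 = 44.00.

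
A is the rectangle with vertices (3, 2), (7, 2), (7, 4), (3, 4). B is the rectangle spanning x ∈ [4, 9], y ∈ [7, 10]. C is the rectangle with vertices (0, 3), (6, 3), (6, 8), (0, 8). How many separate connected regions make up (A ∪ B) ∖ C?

2

(A ∪ B) ∖ C splits into 2 disjoint pieces (area 5, area 13).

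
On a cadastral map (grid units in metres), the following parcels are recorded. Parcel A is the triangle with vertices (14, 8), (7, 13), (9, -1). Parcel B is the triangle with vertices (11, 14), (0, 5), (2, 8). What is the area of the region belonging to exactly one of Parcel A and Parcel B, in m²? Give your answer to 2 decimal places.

|Parcel A| = 44, |Parcel B| = 7.5, |Parcel A∩Parcel B| = 0.5304.
|Parcel A △ Parcel B| = |Parcel A| + |Parcel B| − 2·|Parcel A∩Parcel B| = 44 + 7.5 − 1.0607 = 50.44.

50.44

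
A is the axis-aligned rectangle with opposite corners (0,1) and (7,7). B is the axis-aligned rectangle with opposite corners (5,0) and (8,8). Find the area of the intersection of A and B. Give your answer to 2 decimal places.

|A∩B|: x∈[5,7], y∈[1,7] → 2·6 = 12.

12.00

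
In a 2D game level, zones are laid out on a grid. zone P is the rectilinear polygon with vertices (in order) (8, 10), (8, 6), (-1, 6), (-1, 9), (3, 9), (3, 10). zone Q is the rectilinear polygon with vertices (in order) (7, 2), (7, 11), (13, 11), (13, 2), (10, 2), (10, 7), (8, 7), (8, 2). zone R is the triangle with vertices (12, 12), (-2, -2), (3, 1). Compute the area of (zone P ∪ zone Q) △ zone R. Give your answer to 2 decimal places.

79.63

|zone P ∪ zone Q| = 72.
|(zone P ∪ zone Q) ∩ zone R| = 3.1869.
|(zone P ∪ zone Q) △ zone R| = 72 + 14 − 6.3737 = 79.63.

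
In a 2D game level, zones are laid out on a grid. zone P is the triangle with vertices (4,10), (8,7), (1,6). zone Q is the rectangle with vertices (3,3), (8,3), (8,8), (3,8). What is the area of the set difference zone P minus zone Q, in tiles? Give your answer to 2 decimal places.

6.38

|zone P| = 12.5, |zone P∩zone Q| = 6.119.
|zone P ∖ zone Q| = |zone P| − |zone P∩zone Q| = 12.5 − 6.119 = 6.38.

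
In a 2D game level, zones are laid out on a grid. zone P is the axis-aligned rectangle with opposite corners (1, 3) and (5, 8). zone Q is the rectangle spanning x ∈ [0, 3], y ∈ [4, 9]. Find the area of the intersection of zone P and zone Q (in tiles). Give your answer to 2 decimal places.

|zone P∩zone Q|: x∈[1,3], y∈[4,8] → 2·4 = 8.

8.00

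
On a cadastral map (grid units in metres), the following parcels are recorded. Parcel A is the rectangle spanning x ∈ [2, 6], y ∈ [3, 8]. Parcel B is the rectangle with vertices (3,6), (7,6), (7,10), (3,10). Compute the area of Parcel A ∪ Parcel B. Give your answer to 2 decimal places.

30.00

By inclusion–exclusion:
Individual areas: |Parcel A| = 20, |Parcel B| = 16.
|Parcel A∩Parcel B|: x∈[3,6], y∈[6,8] → 3·2 = 6.
|Parcel A ∪ Parcel B| = 36 − 6 = 30.00.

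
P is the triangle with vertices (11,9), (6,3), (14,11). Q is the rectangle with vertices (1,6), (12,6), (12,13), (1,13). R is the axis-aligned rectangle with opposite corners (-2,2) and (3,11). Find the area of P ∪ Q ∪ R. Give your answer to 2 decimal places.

By inclusion–exclusion:
Individual areas: |P| = 4, |Q| = 77, |R| = 45.
|P∩Q| = 2.5833.
|P∩R| = 0.
|Q∩R|: x∈[1,3], y∈[6,11] → 2·5 = 10.
|P∩Q∩R| = 0.
|P ∪ Q ∪ R| = 126 − 12.5833 + 0 = 113.42.

113.42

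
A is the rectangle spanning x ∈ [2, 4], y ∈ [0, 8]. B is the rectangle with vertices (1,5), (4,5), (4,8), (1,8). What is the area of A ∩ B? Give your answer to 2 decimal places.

6.00

|A∩B|: x∈[2,4], y∈[5,8] → 2·3 = 6.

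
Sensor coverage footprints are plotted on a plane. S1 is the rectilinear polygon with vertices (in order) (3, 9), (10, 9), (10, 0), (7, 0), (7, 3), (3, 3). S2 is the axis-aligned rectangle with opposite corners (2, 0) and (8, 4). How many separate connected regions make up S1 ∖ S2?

1

S1 ∖ S2 is a single connected region.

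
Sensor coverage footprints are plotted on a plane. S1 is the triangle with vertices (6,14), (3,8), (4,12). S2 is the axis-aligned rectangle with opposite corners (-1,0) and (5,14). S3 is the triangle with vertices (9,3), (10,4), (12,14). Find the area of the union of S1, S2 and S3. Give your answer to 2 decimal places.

88.50

By inclusion–exclusion:
Individual areas: |S1| = 3, |S2| = 84, |S3| = 4.
|S1∩S2| = 2.5.
|S1∩S3| = 0.
|S2∩S3| = 0.
|S1∩S2∩S3| = 0.
|S1 ∪ S2 ∪ S3| = 91 − 2.5 + 0 = 88.50.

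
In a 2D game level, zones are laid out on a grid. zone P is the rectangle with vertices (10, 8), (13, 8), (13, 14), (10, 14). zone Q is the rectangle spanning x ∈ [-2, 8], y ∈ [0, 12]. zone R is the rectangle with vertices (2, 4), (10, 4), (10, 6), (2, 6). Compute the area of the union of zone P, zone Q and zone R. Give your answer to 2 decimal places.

142.00

By inclusion–exclusion:
Individual areas: |zone P| = 18, |zone Q| = 120, |zone R| = 16.
|zone P∩zone Q| = 0 (no overlap).
|zone P∩zone R| = 0 (no overlap).
|zone Q∩zone R|: x∈[2,8], y∈[4,6] → 6·2 = 12.
|zone P∩zone Q∩zone R| = 0.
|zone P ∪ zone Q ∪ zone R| = 154 − 12 + 0 = 142.00.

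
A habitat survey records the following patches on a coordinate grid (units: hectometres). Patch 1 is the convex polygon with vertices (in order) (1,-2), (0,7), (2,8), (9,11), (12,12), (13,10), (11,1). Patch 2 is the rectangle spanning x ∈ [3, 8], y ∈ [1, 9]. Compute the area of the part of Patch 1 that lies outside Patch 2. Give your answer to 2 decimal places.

|Patch 1| = 118.5, |Patch 1∩Patch 2| = 39.619.
|Patch 1 ∖ Patch 2| = |Patch 1| − |Patch 1∩Patch 2| = 118.5 − 39.619 = 78.88.

78.88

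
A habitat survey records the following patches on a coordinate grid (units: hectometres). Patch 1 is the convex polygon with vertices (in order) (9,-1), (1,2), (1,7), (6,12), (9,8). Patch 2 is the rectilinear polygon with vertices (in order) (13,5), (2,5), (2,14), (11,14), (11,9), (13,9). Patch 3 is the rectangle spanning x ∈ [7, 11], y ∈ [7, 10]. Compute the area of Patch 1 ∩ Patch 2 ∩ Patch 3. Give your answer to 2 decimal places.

The intersection is the polygon with vertices (9,8), (9,7), (7,7), (7,10), (7.5,10).
By the shoelace formula its area is 4.50.

4.50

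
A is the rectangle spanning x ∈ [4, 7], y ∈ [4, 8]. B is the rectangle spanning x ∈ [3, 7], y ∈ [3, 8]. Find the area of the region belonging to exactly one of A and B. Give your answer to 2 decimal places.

8.00

|A∩B|: x∈[4,7], y∈[4,8] → 3·4 = 12.
|A △ B| = |A| + |B| − 2·|A∩B| = 12 + 20 − 24 = 8.00.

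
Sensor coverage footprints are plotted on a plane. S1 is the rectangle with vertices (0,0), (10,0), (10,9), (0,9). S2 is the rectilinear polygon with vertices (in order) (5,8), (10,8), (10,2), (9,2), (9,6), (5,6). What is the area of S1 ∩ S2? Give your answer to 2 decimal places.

14.00

The intersection is the polygon with vertices (10,2), (9,2), (9,6), (5,6), (5,8), (10,8).
By the shoelace formula its area is 14.00.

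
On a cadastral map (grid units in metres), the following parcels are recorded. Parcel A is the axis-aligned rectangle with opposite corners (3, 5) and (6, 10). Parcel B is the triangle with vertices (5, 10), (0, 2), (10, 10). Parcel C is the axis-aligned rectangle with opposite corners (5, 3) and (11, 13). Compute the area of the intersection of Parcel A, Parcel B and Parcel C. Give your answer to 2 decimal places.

3.60

The intersection is the polygon with vertices (5,6), (5,10), (6,10), (6,6.8).
By the shoelace formula its area is 3.60.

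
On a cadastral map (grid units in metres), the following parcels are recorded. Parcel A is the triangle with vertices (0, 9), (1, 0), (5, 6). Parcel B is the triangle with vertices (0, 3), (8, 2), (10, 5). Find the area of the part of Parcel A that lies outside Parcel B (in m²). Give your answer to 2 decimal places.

|Parcel A| = 21, |Parcel A∩Parcel B| = 1.486.
|Parcel A ∖ Parcel B| = |Parcel A| − |Parcel A∩Parcel B| = 21 − 1.486 = 19.51.

19.51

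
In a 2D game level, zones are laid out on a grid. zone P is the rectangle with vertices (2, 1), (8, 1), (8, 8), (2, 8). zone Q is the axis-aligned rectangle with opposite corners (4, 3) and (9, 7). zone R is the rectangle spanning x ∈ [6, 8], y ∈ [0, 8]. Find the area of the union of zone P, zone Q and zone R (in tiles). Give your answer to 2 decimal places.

By inclusion–exclusion:
Individual areas: |zone P| = 42, |zone Q| = 20, |zone R| = 16.
|zone P∩zone Q|: x∈[4,8], y∈[3,7] → 4·4 = 16.
|zone P∩zone R|: x∈[6,8], y∈[1,8] → 2·7 = 14.
|zone Q∩zone R|: x∈[6,8], y∈[3,7] → 2·4 = 8.
|zone P∩zone Q∩zone R| = 8.
|zone P ∪ zone Q ∪ zone R| = 78 − 38 + 8 = 48.00.

48.00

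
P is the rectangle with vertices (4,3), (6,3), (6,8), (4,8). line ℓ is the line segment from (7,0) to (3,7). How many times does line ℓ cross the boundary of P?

2

The segment meets the boundary at (4,5.25), (5.286,3).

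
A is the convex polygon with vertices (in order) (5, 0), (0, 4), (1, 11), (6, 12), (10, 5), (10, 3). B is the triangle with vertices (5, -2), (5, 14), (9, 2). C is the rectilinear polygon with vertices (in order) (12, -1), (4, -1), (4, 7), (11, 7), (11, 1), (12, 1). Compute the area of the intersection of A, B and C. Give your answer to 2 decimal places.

19.06

The intersection is the polygon with vertices (8.889,2.333), (5,0), (5,7), (7.333,7).
By the shoelace formula its area is 19.06.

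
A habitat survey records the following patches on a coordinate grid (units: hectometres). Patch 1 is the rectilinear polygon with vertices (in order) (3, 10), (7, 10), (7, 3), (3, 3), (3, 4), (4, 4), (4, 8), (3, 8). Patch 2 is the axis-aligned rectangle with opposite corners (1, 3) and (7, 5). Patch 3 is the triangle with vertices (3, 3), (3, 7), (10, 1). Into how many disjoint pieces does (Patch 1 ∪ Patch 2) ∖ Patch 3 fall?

2

(Patch 1 ∪ Patch 2) ∖ Patch 3 splits into 2 disjoint pieces (area 17.4286, area 4).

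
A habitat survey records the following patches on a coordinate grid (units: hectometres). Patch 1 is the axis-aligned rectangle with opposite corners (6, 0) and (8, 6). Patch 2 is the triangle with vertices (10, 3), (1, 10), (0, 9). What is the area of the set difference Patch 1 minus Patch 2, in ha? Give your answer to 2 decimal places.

10.94

|Patch 1| = 12, |Patch 1∩Patch 2| = 1.0587.
|Patch 1 ∖ Patch 2| = |Patch 1| − |Patch 1∩Patch 2| = 12 − 1.0587 = 10.94.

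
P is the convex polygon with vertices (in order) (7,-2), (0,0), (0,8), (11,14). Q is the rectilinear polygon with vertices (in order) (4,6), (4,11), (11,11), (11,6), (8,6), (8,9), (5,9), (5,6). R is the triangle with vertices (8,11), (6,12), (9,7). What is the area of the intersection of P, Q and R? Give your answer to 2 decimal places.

The intersection is the polygon with vertices (8,11), (9,7), (8,8.667), (8,9), (7.8,9), (6.6,11).
By the shoelace formula its area is 2.77.

2.77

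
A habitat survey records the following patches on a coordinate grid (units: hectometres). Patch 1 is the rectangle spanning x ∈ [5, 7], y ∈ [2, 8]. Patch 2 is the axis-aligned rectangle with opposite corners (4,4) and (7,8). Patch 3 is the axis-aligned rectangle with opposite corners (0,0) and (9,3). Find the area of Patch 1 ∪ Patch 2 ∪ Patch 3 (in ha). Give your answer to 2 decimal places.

By inclusion–exclusion:
Individual areas: |Patch 1| = 12, |Patch 2| = 12, |Patch 3| = 27.
|Patch 1∩Patch 2|: x∈[5,7], y∈[4,8] → 2·4 = 8.
|Patch 1∩Patch 3|: x∈[5,7], y∈[2,3] → 2·1 = 2.
|Patch 2∩Patch 3| = 0 (no overlap).
|Patch 1∩Patch 2∩Patch 3| = 0.
|Patch 1 ∪ Patch 2 ∪ Patch 3| = 51 − 10 + 0 = 41.00.

41.00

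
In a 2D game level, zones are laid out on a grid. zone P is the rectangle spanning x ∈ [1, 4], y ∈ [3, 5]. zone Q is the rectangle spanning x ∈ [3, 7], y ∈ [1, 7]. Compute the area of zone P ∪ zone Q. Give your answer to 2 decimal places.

28.00

By inclusion–exclusion:
Individual areas: |zone P| = 6, |zone Q| = 24.
|zone P∩zone Q|: x∈[3,4], y∈[3,5] → 1·2 = 2.
|zone P ∪ zone Q| = 30 − 2 = 28.00.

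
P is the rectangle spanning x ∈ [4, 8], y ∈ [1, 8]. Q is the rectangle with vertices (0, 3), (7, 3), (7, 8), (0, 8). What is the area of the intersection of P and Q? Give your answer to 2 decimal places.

15.00

|P∩Q|: x∈[4,7], y∈[3,8] → 3·5 = 15.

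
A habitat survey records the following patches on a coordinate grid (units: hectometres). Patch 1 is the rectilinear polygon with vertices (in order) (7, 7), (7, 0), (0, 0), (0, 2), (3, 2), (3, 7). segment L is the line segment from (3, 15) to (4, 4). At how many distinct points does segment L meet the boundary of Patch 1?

1

The segment meets the boundary at (3.727,7).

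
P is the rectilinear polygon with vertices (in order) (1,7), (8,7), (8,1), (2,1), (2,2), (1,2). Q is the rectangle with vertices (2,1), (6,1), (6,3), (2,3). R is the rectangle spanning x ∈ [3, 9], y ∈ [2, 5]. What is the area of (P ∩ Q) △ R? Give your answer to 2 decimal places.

|P ∩ Q| = 8.
|(P ∩ Q) ∩ R| = 3.
|(P ∩ Q) △ R| = 8 + 18 − 6 = 20.00.

20.00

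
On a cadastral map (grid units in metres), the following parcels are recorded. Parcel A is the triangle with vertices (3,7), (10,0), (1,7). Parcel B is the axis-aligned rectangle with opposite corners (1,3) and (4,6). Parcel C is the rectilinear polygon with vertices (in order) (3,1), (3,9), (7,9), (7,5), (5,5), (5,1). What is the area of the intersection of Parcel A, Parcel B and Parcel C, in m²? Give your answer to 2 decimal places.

0.94

The intersection is the polygon with vertices (4,6), (4,4.667), (3,5.444), (3,6).
By the shoelace formula its area is 0.94.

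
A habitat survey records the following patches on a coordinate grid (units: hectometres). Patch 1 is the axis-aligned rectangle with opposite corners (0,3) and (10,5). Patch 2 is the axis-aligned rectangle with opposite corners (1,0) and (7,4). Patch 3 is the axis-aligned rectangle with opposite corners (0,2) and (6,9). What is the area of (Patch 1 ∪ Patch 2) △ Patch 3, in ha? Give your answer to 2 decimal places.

|Patch 1 ∪ Patch 2| = 38.
|(Patch 1 ∪ Patch 2) ∩ Patch 3| = 17.
|(Patch 1 ∪ Patch 2) △ Patch 3| = 38 + 42 − 34 = 46.00.

46.00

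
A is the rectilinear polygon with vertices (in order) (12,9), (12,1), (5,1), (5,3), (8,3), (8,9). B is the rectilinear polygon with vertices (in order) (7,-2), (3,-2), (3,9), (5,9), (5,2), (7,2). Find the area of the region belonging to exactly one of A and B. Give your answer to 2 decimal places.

|A| = 38, |B| = 30, |A∩B| = 2.
|A △ B| = |A| + |B| − 2·|A∩B| = 38 + 30 − 4 = 64.00.

64.00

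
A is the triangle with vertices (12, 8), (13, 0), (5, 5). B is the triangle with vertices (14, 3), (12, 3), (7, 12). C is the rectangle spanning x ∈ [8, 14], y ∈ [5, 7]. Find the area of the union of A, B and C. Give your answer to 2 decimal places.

By inclusion–exclusion:
Individual areas: |A| = 29.5, |B| = 9, |C| = 12.
|A∩B| = 5.012.
|A∩C| = 7.9048.
|B∩C| = 2.6667.
|A∩B∩C| = 2.663.
|A ∪ B ∪ C| = 50.5 − 15.5835 + 2.663 = 37.58.

37.58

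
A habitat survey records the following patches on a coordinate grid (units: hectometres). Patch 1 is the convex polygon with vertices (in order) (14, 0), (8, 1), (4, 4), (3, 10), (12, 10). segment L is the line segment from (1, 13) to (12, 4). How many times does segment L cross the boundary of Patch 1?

The segment meets the boundary at (4.667,10).

1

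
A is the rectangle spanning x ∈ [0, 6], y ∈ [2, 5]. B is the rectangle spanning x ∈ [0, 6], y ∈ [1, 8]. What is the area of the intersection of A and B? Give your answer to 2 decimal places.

18.00

|A∩B|: x∈[0,6], y∈[2,5] → 6·3 = 18.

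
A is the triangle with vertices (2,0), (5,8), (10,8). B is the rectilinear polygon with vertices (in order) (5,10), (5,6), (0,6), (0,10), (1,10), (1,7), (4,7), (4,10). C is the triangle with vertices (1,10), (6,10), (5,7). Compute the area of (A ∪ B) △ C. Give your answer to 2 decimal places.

|A ∪ B| = 30.25.
|(A ∪ B) ∩ C| = 2.7917.
|(A ∪ B) △ C| = 30.25 + 7.5 − 5.5833 = 32.17.

32.17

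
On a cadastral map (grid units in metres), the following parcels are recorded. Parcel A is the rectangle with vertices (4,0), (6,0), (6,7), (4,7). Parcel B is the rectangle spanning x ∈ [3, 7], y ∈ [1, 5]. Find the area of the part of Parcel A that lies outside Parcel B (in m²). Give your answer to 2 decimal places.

|Parcel A∩Parcel B|: x∈[4,6], y∈[1,5] → 2·4 = 8.
|Parcel A| = 14.
|Parcel A ∖ Parcel B| = |Parcel A| − |Parcel A∩Parcel B| = 14 − 8 = 6.00.

6.00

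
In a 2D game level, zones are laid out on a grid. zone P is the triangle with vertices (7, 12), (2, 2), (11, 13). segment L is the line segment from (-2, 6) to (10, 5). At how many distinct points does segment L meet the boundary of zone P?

2

The segment meets the boundary at (4.809,5.433), (3.76,5.52).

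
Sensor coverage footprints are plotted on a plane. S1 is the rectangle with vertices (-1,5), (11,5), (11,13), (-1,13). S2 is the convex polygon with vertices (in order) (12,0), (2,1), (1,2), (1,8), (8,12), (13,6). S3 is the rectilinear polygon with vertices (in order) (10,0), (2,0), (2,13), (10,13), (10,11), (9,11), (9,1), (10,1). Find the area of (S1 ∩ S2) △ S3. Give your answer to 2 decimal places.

|S1 ∩ S2| = 50.6.
|(S1 ∩ S2) ∩ S3| = 38.1143.
|(S1 ∩ S2) △ S3| = 50.6 + 94 − 76.2286 = 68.37.

68.37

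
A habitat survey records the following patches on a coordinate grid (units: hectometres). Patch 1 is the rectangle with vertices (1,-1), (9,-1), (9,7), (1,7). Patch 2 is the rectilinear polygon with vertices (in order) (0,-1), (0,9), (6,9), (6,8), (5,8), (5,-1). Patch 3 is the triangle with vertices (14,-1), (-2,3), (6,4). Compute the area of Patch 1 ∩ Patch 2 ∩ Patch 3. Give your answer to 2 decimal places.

7.50

The intersection is the polygon with vertices (5,1.25), (1,2.25), (1,3.375), (5,3.875).
By the shoelace formula its area is 7.50.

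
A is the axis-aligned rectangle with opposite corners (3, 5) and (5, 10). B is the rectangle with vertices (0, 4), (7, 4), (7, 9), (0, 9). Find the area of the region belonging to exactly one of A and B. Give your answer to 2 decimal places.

|A∩B|: x∈[3,5], y∈[5,9] → 2·4 = 8.
|A △ B| = |A| + |B| − 2·|A∩B| = 10 + 35 − 16 = 29.00.

29.00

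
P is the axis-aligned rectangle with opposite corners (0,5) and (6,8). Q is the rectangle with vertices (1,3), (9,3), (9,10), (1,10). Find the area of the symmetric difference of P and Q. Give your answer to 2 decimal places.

44.00

|P∩Q|: x∈[1,6], y∈[5,8] → 5·3 = 15.
|P △ Q| = |P| + |Q| − 2·|P∩Q| = 18 + 56 − 30 = 44.00.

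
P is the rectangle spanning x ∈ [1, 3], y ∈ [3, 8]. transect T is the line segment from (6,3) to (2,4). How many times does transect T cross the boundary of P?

1

The segment meets the boundary at (3,3.75).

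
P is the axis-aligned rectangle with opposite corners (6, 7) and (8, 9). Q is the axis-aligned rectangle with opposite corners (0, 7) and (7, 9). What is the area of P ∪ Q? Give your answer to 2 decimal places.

By inclusion–exclusion:
Individual areas: |P| = 4, |Q| = 14.
|P∩Q|: x∈[6,7], y∈[7,9] → 1·2 = 2.
|P ∪ Q| = 18 − 2 = 16.00.

16.00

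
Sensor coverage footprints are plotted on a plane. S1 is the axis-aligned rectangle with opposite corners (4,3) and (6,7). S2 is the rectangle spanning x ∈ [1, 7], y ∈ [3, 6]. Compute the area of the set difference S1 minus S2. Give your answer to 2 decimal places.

2.00

|S1∩S2|: x∈[4,6], y∈[3,6] → 2·3 = 6.
|S1| = 8.
|S1 ∖ S2| = |S1| − |S1∩S2| = 8 − 6 = 2.00.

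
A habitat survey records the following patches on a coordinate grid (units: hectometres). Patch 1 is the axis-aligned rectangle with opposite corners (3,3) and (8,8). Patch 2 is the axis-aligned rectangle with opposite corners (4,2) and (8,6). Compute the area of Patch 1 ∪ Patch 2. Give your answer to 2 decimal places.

By inclusion–exclusion:
Individual areas: |Patch 1| = 25, |Patch 2| = 16.
|Patch 1∩Patch 2|: x∈[4,8], y∈[3,6] → 4·3 = 12.
|Patch 1 ∪ Patch 2| = 41 − 12 = 29.00.

29.00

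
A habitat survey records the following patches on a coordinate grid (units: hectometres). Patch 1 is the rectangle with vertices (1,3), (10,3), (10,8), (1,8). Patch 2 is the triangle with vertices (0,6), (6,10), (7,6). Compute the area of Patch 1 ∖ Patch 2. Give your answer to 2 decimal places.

34.83

|Patch 1| = 45, |Patch 1∩Patch 2| = 10.1667.
|Patch 1 ∖ Patch 2| = |Patch 1| − |Patch 1∩Patch 2| = 45 − 10.1667 = 34.83.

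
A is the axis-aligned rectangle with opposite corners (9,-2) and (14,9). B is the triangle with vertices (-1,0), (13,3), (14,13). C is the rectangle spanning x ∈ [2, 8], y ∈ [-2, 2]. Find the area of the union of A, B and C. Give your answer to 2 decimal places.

By inclusion–exclusion:
Individual areas: |A| = 55, |B| = 68.5, |C| = 24.
|A∩B| = 27.4502.
|A∩C| = 0 (no overlap).
|B∩C| = 4.2857.
|A∩B∩C| = 0.
|A ∪ B ∪ C| = 147.5 − 31.7359 + 0 = 115.76.

115.76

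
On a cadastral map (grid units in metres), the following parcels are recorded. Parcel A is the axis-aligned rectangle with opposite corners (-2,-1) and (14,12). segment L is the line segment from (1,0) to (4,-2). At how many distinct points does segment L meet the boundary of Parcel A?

1

The segment meets the boundary at (2.5,-1).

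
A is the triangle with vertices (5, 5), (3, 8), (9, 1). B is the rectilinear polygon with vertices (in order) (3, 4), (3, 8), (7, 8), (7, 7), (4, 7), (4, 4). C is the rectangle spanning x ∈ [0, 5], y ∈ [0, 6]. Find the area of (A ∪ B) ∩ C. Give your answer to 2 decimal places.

|A ∪ B| = 8.8333.
|(A ∪ B) ∩ C| = 2.29.

2.29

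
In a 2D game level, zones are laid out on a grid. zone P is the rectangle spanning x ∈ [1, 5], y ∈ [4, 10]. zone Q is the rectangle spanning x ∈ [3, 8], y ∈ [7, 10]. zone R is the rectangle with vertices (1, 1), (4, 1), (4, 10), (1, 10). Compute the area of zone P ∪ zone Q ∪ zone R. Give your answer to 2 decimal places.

By inclusion–exclusion:
Individual areas: |zone P| = 24, |zone Q| = 15, |zone R| = 27.
|zone P∩zone Q|: x∈[3,5], y∈[7,10] → 2·3 = 6.
|zone P∩zone R|: x∈[1,4], y∈[4,10] → 3·6 = 18.
|zone Q∩zone R|: x∈[3,4], y∈[7,10] → 1·3 = 3.
|zone P∩zone Q∩zone R| = 3.
|zone P ∪ zone Q ∪ zone R| = 66 − 27 + 3 = 42.00.

42.00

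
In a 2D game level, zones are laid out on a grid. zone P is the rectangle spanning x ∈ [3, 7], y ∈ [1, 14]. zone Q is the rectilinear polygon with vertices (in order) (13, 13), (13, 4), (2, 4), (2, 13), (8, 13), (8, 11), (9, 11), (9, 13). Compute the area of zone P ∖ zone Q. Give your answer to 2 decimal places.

16.00

|zone P| = 52, |zone P∩zone Q| = 36.
|zone P ∖ zone Q| = |zone P| − |zone P∩zone Q| = 52 − 36 = 16.00.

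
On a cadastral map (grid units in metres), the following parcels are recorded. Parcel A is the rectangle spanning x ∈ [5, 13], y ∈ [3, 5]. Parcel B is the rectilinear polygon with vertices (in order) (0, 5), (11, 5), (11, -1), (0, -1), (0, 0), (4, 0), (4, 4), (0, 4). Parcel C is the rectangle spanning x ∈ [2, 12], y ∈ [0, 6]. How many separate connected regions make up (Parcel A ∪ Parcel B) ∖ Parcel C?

(Parcel A ∪ Parcel B) ∖ Parcel C splits into 3 disjoint pieces (area 2, area 11, area 2).

3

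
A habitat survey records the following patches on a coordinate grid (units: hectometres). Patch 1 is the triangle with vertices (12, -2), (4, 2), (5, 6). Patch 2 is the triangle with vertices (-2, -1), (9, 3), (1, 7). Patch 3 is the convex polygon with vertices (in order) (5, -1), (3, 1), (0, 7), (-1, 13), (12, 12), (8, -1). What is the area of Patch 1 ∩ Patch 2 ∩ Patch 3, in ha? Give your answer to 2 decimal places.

7.95

The intersection is the polygon with vertices (4.778,5.111), (6.556,4.222), (7.957,2.621), (4.947,1.526), (4,2).
By the shoelace formula its area is 7.95.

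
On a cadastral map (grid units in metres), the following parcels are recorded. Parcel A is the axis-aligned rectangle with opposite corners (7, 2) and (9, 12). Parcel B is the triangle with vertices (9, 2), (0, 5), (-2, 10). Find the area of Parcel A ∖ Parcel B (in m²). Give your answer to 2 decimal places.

19.21

|Parcel A| = 20, |Parcel A∩Parcel B| = 0.7879.
|Parcel A ∖ Parcel B| = |Parcel A| − |Parcel A∩Parcel B| = 20 − 0.7879 = 19.21.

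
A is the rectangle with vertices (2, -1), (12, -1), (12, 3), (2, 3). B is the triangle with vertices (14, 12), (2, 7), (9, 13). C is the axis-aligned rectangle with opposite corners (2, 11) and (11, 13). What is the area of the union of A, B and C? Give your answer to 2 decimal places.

By inclusion–exclusion:
Individual areas: |A| = 40, |B| = 18.5, |C| = 18.
|A∩B| = 0.
|A∩C| = 0 (no overlap).
|B∩C| = 5.9333.
|A∩B∩C| = 0.
|A ∪ B ∪ C| = 76.5 − 5.9333 + 0 = 70.57.

70.57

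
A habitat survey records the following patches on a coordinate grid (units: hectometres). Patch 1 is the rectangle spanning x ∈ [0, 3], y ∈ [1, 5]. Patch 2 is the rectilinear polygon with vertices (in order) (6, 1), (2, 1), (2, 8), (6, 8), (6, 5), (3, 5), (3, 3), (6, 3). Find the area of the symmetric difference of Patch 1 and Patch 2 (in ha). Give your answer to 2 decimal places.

26.00

|Patch 1| = 12, |Patch 2| = 22, |Patch 1∩Patch 2| = 4.
|Patch 1 △ Patch 2| = |Patch 1| + |Patch 2| − 2·|Patch 1∩Patch 2| = 12 + 22 − 8 = 26.00.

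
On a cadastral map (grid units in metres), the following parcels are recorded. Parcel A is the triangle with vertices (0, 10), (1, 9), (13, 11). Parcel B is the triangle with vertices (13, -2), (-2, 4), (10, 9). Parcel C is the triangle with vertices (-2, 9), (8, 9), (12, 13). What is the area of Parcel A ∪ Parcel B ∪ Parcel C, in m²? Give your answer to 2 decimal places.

94.39

By inclusion–exclusion:
Individual areas: |Parcel A| = 7, |Parcel B| = 73.5, |Parcel C| = 20.
|Parcel A∩Parcel B| = 0.
|Parcel A∩Parcel C| = 6.1066.
|Parcel B∩Parcel C| = 0.
|Parcel A∩Parcel B∩Parcel C| = 0.
|Parcel A ∪ Parcel B ∪ Parcel C| = 100.5 − 6.1066 + 0 = 94.39.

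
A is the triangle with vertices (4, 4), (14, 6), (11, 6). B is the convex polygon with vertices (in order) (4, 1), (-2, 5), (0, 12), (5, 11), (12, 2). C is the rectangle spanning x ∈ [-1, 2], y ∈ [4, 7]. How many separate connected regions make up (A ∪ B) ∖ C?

(A ∪ B) ∖ C is a single connected region.

1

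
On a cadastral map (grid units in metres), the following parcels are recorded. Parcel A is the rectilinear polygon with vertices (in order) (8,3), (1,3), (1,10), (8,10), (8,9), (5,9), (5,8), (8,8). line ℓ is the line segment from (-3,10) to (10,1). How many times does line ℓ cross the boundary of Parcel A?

The segment meets the boundary at (7.111,3), (1,7.231).

2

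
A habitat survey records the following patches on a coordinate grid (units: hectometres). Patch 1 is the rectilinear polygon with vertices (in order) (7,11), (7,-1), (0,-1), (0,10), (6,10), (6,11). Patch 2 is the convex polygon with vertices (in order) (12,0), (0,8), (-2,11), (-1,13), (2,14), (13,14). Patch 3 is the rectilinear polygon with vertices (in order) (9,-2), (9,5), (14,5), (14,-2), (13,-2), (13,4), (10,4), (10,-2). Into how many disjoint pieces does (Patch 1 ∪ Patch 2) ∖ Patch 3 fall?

(Patch 1 ∪ Patch 2) ∖ Patch 3 splits into 2 disjoint pieces (area 166.2738, area 7.2381).

2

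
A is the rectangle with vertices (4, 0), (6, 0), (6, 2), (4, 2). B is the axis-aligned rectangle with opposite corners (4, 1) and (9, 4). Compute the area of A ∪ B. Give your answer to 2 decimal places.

By inclusion–exclusion:
Individual areas: |A| = 4, |B| = 15.
|A∩B|: x∈[4,6], y∈[1,2] → 2·1 = 2.
|A ∪ B| = 19 − 2 = 17.00.

17.00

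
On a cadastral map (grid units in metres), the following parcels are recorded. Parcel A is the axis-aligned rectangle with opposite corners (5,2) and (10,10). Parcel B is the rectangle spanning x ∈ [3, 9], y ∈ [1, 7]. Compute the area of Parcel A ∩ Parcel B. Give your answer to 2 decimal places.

20.00

|Parcel A∩Parcel B|: x∈[5,9], y∈[2,7] → 4·5 = 20.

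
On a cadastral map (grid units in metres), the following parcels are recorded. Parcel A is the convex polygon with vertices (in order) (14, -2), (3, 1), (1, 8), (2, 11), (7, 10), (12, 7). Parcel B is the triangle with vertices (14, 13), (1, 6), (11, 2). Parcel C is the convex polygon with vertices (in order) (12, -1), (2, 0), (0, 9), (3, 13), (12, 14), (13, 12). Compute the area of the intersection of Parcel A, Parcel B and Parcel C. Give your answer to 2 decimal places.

44.06

The intersection is the polygon with vertices (7.676,9.595), (12,7), (12.163,6.265), (11,2), (1.645,5.742), (1.495,6.267).
By the shoelace formula its area is 44.06.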